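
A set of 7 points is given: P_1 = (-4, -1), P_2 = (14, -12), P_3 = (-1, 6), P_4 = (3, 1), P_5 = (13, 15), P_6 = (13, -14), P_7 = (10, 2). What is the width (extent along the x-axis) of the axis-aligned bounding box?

max x = 14, min x = -4, so width = 18.

18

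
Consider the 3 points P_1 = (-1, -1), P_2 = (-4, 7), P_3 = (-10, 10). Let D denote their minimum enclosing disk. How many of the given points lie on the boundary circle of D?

2

Side lengths²: P_1P_2² = 73, P_1P_3² = 202, P_2P_3² = 45.
Since P_1P_3² = 202 ≥ 73 + 45 = 118, the angle opposite P_1P_3 is not acute, so the smallest enclosing circle has P_1P_3 as diameter.
Centre = midpoint of P_1P_3 = (-5.5, 4.5), r² = 202/4 = 50.5.
The points at distance exactly r from the centre are P_1, P_3 — 2 points.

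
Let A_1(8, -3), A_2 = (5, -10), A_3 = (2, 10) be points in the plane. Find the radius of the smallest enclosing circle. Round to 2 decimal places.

Side lengths²: A_1A_2² = 58, A_1A_3² = 205, A_2A_3² = 409.
Since A_2A_3² = 409 ≥ 205 + 58 = 263, the angle opposite A_2A_3 is not acute, so the smallest enclosing circle has A_2A_3 as diameter.
Centre = midpoint of A_2A_3 = (3.5, 0), r² = 409/4 = 102.25.
r = √(102.25) ≈ 10.11.

10.11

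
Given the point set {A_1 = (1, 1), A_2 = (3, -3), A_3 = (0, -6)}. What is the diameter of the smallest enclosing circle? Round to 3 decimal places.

7.071

Side lengths²: A_1A_2² = 20, A_1A_3² = 50, A_2A_3² = 18.
Since A_1A_3² = 50 ≥ 20 + 18 = 38, the angle opposite A_1A_3 is not acute, so the smallest enclosing circle has A_1A_3 as diameter.
Centre = midpoint of A_1A_3 = (0.5, -2.5), r² = 50/4 = 12.5.
Diameter = 2r = 2√(12.5) ≈ 7.071.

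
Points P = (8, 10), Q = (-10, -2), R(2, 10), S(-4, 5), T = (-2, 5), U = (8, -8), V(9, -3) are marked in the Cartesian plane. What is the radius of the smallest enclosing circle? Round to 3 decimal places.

11.402

The minimum enclosing circle is determined by three boundary points: P, Q, U.
Their circumcentre is (1, 1) with r² = 130.
The farthest remaining point R is at distance² 82 ≤ 130.
r = √130 ≈ 11.402.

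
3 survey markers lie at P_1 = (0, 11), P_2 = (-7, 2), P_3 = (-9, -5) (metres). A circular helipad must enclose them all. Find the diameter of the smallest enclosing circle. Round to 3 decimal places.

Side lengths²: P_1P_2² = 130, P_1P_3² = 337, P_2P_3² = 53.
Since P_1P_3² = 337 ≥ 130 + 53 = 183, the angle opposite P_1P_3 is not acute, so the smallest enclosing circle has P_1P_3 as diameter.
Centre = midpoint of P_1P_3 = (-4.5, 3), r² = 337/4 = 84.25.
Diameter = 2r = 2√(84.25) ≈ 18.358.

18.358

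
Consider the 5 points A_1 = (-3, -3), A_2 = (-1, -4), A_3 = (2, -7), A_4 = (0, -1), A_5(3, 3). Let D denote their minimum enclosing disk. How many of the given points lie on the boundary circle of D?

3

The minimum enclosing circle of a finite set is fixed by two of the points (as a diameter) or three (as a circumcircle).
The minimum enclosing circle is determined by three boundary points: A_1, A_3, A_5.
Their circumcentre is (35/18, -35/18) with r² = 4141/162.
The farthest remaining point A_2 is at distance² 2089/162 ≤ 4141/162.
The points at distance exactly r from the centre are A_1, A_3, A_5 — 3 points.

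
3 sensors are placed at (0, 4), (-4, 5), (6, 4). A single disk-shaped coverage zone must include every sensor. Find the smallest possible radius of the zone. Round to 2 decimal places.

Call the three points A, B, C in the order given.
Side lengths²: AB² = 17, AC² = 36, BC² = 101.
Since BC² = 101 ≥ 36 + 17 = 53, the angle opposite BC is not acute, so the smallest enclosing circle has BC as diameter.
Centre = midpoint of BC = (1, 4.5), r² = 101/4 = 25.25.
r = √(25.25) ≈ 5.02.

5.02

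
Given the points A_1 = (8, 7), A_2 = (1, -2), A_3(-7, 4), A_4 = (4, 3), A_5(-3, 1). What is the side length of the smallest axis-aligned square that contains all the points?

15

The bounding box has width 15 and height 9.
An axis-aligned square enclosing the set must have side ≥ max(width, height).
So the minimum side is max(15, 9) = 15.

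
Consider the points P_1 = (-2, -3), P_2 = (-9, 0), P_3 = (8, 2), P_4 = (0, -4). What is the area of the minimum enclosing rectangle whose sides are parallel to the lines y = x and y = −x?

In coordinates u = x + y, v = x − y the rectangle is axis-aligned; the map (x,y)→(u,v) scales areas by 2.
u-values: -5, -9, 10, -4; range = 10 − (-9) = 19.
v-values: 1, -9, 6, 4; range = 6 − (-9) = 15.
Area = (19 × 15) / 2 = 142.5.

142.5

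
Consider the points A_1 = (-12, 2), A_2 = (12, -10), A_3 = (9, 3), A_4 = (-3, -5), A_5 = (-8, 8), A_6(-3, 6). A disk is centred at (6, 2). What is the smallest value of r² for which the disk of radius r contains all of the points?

The required radius is the distance from (6, 2) to the farthest point.
Squared distances: 324, 180, 10, 130, 232, 97.
Maximum is 324, attained at A_1.

324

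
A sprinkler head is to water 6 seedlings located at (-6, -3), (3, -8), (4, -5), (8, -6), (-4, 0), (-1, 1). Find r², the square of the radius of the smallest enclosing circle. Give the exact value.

51.25

By Welzl's lemma the MEC is supported by two points (diametrically opposite) or three points (on a circumcircle).
The farthest pair is (-6, -3)–(8, -6) with squared distance 205. The circle on this segment as diameter has centre (1, -4.5) and r² = 205/4 = 51.25.
Check (3, -8): distance² to centre = 16.25 ≤ 51.25, so it lies inside.
All remaining points lie in this disk, and no smaller disk contains both endpoints, so this is the minimum enclosing circle.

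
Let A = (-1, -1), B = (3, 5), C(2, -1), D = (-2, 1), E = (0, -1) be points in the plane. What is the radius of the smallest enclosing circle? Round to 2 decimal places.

A smallest enclosing disk is always determined by at most three of the input points on its boundary.
The farthest pair is A–B with squared distance 52. The circle on this segment as diameter has centre (1, 2) and r² = 52/4 = 13.
Check C: distance² to centre = 10 ≤ 13, so it lies inside.
All remaining points lie in this disk, and no smaller disk contains both endpoints, so this is the minimum enclosing circle.
r = √13 ≈ 3.61.

3.61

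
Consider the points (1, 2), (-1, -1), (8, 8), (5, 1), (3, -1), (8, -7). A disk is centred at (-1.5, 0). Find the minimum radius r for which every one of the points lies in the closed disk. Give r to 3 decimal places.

12.420

The required radius is the distance from (-1.5, 0) to the farthest point.
Squared distances: 10.25, 1.25, 154.25, 43.25, 21.25, 139.25.
Maximum is 154.25, attained at (8, 8).
r = √(154.25) ≈ 12.420.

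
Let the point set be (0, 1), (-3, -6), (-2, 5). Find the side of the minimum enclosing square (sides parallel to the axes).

11

The bounding box has width 3 and height 11.
An axis-aligned square enclosing the set must have side ≥ max(width, height).
So the minimum side is max(3, 11) = 11.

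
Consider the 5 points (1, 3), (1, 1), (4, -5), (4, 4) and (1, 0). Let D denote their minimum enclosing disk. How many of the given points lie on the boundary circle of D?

The minimum enclosing circle is determined by three boundary points: (1, 3), (4, -5), (4, 4).
Their circumcentre is (23/6, -0.5) with r² = 365/18.
The farthest remaining point (1, 1) is at distance² 185/18 ≤ 365/18.
The points at distance exactly r from the centre are (1, 3), (4, -5), (4, 4) — 3 points.

3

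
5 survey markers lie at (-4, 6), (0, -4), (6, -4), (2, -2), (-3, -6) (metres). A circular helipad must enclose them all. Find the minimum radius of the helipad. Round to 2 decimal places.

7.14

The minimum enclosing circle of a finite set is fixed by two of the points (as a diameter) or three (as a circumcircle).
The minimum enclosing circle is determined by three boundary points: (-4, 6), (6, -4), (-3, -6).
Their circumcentre is (7/22, 7/22) with r² = 12325/242.
The farthest remaining point (0, -4) is at distance² 4537/242 ≤ 12325/242.
r = √(12325/242) ≈ 7.14.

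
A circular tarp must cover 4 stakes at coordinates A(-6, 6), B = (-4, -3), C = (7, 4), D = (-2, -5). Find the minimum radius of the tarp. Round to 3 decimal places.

A smallest enclosing disk is always determined by at most three of the input points on its boundary.
The minimum enclosing circle is determined by three boundary points: A, C, D.
Their circumcentre is (1/30, 59/30) with r² = 23701/450.
The farthest remaining point B is at distance² 18421/450 ≤ 23701/450.
r = √(23701/450) ≈ 7.257.

7.257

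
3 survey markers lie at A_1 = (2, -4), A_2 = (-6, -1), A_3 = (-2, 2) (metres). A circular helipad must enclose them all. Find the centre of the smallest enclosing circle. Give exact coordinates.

Side lengths²: A_1A_2² = 73, A_1A_3² = 52, A_2A_3² = 25.
Since A_1A_2² = 73 < 52 + 25 = 77, the triangle is acute, so the smallest enclosing circle is the circumcircle.
Circumcentre = (-23/12, -41/18), r² = 23725/1296.
Centre = (-23/12, -41/18).

(-23/12, -41/18)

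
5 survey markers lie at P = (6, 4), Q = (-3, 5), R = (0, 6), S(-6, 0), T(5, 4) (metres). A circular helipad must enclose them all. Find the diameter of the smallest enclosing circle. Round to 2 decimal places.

12.65

A smallest enclosing disk is always determined by at most three of the input points on its boundary.
The farthest pair is P–S with squared distance 160. The circle on this segment as diameter has centre (0, 2) and r² = 160/4 = 40.
Check Q: distance² to centre = 18 ≤ 40, so it lies inside.
All remaining points lie in this disk, and no smaller disk contains both endpoints, so this is the minimum enclosing circle.
Diameter = 2r = 2√40 ≈ 12.65.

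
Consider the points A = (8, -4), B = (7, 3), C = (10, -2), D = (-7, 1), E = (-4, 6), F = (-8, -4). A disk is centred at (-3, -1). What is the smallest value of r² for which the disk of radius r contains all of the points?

The required radius is the distance from (-3, -1) to the farthest point.
Squared distances: 130, 116, 170, 20, 50, 34.
Maximum is 170, attained at C.

170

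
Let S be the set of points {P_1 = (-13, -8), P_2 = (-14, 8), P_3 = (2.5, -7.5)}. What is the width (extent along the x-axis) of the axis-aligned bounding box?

16.5

max x = 2.5, min x = -14, so width = 16.5.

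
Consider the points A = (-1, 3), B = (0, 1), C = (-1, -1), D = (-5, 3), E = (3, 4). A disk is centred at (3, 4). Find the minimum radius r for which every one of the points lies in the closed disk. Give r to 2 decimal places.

The required radius is the distance from (3, 4) to the farthest point.
Squared distances: 17, 18, 41, 65, 0.
Maximum is 65, attained at D.
r = √65 ≈ 8.06.

8.06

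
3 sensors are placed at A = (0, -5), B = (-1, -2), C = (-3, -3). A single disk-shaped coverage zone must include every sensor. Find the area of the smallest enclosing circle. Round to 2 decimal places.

10.42

Side lengths²: AB² = 10, AC² = 13, BC² = 5.
Since AC² = 13 < 10 + 5 = 15, the triangle is acute, so the smallest enclosing circle is the circumcircle.
Circumcentre = (-19/14, -53/14), r² = 325/98.
Area = π·r² = π·325/98 ≈ 10.42.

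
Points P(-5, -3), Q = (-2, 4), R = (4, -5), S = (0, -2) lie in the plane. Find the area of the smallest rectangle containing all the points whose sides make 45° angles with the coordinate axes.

In coordinates u = x + y, v = x − y the rectangle is axis-aligned; the map (x,y)→(u,v) scales areas by 2.
u-values: -8, 2, -1, -2; range = 2 − (-8) = 10.
v-values: -2, -6, 9, 2; range = 9 − (-6) = 15.
Area = (10 × 15) / 2 = 75.

75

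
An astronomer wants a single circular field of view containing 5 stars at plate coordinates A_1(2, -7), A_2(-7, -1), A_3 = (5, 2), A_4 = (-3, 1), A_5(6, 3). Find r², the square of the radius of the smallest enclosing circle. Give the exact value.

69745/1444

The minimum enclosing circle is determined by three boundary points: A_1, A_2, A_5.
Their circumcentre is (-3/38, -7/19) with r² = 69745/1444.
The farthest remaining point A_3 is at distance² 45349/1444 ≤ 69745/1444.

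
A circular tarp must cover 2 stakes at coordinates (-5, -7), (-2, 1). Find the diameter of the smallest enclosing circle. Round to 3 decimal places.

The smallest circle enclosing two points has them as diameter endpoints.
Centre = midpoint = (-3.5, -3); r² = |(-5, -7)−(-2, 1)|²/4 = 73/4 = 18.25.
Diameter = 2r = 2√(18.25) ≈ 8.544.

8.544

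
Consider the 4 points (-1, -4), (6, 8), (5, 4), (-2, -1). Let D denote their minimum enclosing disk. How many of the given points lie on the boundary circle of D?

2

By Welzl's lemma the MEC is supported by two points (diametrically opposite) or three points (on a circumcircle).
The farthest pair is (-1, -4)–(6, 8) with squared distance 193. The circle on this segment as diameter has centre (2.5, 2) and r² = 193/4 = 48.25.
Check (5, 4): distance² to centre = 10.25 ≤ 48.25, so it lies inside.
All remaining points lie in this disk, and no smaller disk contains both endpoints, so this is the minimum enclosing circle.
The points at distance exactly r from the centre are (-1, -4), (6, 8) — 2 points.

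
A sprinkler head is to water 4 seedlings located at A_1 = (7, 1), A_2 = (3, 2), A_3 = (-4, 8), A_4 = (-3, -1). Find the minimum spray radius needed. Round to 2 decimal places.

6.54

The minimum enclosing circle of a finite set is fixed by two of the points (as a diameter) or three (as a circumcircle).
The minimum enclosing circle is determined by three boundary points: A_1, A_3, A_4.
Their circumcentre is (55/46, 185/46) with r² = 45305/1058.
The farthest remaining point A_2 is at distance² 7769/1058 ≤ 45305/1058.
r = √(45305/1058) ≈ 6.54.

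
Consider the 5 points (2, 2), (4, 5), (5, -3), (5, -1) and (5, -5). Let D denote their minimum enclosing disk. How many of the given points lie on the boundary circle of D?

The farthest pair is (4, 5)–(5, -5) with squared distance 101. The circle on this segment as diameter has centre (4.5, 0) and r² = 101/4 = 25.25.
Check (2, 2): distance² to centre = 10.25 ≤ 25.25, so it lies inside.
All remaining points lie in this disk, and no smaller disk contains both endpoints, so this is the minimum enclosing circle.
The points at distance exactly r from the centre are (4, 5), (5, -5) — 2 points.

2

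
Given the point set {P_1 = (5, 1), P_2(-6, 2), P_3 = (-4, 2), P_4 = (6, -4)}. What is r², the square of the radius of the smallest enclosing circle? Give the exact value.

45

The minimum enclosing circle of a finite set is fixed by two of the points (as a diameter) or three (as a circumcircle).
The farthest pair is P_2–P_4 with squared distance 180. The circle on this segment as diameter has centre (0, -1) and r² = 180/4 = 45.
Check P_1: distance² to centre = 29 ≤ 45, so it lies inside.
All remaining points lie in this disk, and no smaller disk contains both endpoints, so this is the minimum enclosing circle.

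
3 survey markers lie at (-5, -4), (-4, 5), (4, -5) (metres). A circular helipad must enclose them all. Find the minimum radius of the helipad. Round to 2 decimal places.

Call the three points A, B, C in the order given.
Side lengths²: AB² = 82, AC² = 82, BC² = 164.
Since BC² = 164 ≥ 82 + 82 = 164, the angle opposite BC is not acute, so the smallest enclosing circle has BC as diameter.
Centre = midpoint of BC = (0, 0), r² = 164/4 = 41.
r = √41 ≈ 6.40.

6.40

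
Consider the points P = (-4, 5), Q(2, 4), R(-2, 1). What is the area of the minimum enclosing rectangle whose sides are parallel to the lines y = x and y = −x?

In coordinates u = x + y, v = x − y the rectangle is axis-aligned; the map (x,y)→(u,v) scales areas by 2.
u-values: 1, 6, -1; range = 6 − (-1) = 7.
v-values: -9, -2, -3; range = -2 − (-9) = 7.
Area = (7 × 7) / 2 = 24.5.

24.5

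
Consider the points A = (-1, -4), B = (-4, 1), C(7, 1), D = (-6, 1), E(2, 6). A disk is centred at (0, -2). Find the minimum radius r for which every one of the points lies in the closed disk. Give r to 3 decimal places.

The required radius is the distance from (0, -2) to the farthest point.
Squared distances: 5, 25, 58, 45, 68.
Maximum is 68, attained at E.
r = √68 ≈ 8.246.

8.246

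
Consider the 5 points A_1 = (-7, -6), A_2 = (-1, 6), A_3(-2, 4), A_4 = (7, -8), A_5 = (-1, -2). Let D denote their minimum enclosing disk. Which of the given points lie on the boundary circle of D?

A_1, A_2, A_4

By Welzl's lemma the MEC is supported by two points (diametrically opposite) or three points (on a circumcircle).
The minimum enclosing circle is determined by three boundary points: A_1, A_2, A_4.
Their circumcentre is (2/3, -7/3) with r² = 650/9.
The farthest remaining point A_3 is at distance² 425/9 ≤ 650/9.
The points at distance exactly r from the centre are A_1, A_2, A_4 — 3 points.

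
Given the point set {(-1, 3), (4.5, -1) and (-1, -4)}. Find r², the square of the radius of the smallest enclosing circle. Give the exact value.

29045/1936

Call the three points A, B, C in the order given.
Side lengths²: AB² = 46.25, AC² = 49, BC² = 39.25.
Since AC² = 49 < 46.25 + 39.25 = 85.5, the triangle is acute, so the smallest enclosing circle is the circumcircle.
Circumcentre = (29/44, -0.5), r² = 29045/1936.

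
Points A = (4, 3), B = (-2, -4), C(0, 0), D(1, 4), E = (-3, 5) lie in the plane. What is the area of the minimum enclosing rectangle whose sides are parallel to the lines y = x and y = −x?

65

In coordinates u = x + y, v = x − y the rectangle is axis-aligned; the map (x,y)→(u,v) scales areas by 2.
u-values: 7, -6, 0, 5, 2; range = 7 − (-6) = 13.
v-values: 1, 2, 0, -3, -8; range = 2 − (-8) = 10.
Area = (13 × 10) / 2 = 65.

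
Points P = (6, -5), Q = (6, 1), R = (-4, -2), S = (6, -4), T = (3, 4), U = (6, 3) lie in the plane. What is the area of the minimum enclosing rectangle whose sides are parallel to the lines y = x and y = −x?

97.5

In coordinates u = x + y, v = x − y the rectangle is axis-aligned; the map (x,y)→(u,v) scales areas by 2.
u-values: 1, 7, -6, 2, 7, 9; range = 9 − (-6) = 15.
v-values: 11, 5, -2, 10, -1, 3; range = 11 − (-2) = 13.
Area = (15 × 13) / 2 = 97.5.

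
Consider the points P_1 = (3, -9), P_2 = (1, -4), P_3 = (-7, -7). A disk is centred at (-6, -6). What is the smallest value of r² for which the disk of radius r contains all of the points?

The required radius is the distance from (-6, -6) to the farthest point.
Squared distances: 90, 53, 2.
Maximum is 90, attained at P_1.

90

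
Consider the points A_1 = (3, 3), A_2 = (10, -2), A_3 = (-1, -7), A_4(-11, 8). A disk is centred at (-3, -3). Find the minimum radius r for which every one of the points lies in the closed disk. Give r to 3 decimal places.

13.601

The required radius is the distance from (-3, -3) to the farthest point.
Squared distances: 72, 170, 20, 185.
Maximum is 185, attained at A_4.
r = √185 ≈ 13.601.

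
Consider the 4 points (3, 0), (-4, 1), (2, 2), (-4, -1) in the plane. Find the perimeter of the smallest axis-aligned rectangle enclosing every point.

Width = max x − min x = 3 − (-4) = 7.
Height = max y − min y = 2 − (-1) = 3.
Perimeter = 2(7 + 3) = 20.

20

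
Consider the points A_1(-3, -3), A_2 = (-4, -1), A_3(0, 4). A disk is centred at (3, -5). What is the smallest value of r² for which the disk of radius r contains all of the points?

90

The required radius is the distance from (3, -5) to the farthest point.
Squared distances: 40, 65, 90.
Maximum is 90, attained at A_3.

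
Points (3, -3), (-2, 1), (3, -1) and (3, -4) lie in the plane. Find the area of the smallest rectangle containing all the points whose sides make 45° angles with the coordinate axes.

15

In coordinates u = x + y, v = x − y the rectangle is axis-aligned; the map (x,y)→(u,v) scales areas by 2.
u-values: 0, -1, 2, -1; range = 2 − (-1) = 3.
v-values: 6, -3, 4, 7; range = 7 − (-3) = 10.
Area = (3 × 10) / 2 = 15.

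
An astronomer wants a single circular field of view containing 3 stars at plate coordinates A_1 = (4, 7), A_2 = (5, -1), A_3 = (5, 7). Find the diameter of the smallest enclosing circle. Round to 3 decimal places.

Side lengths²: A_1A_2² = 65, A_1A_3² = 1, A_2A_3² = 64.
Since A_1A_2² = 65 ≥ 64 + 1 = 65, the angle opposite A_1A_2 is not acute, so the smallest enclosing circle has A_1A_2 as diameter.
Centre = midpoint of A_1A_2 = (4.5, 3), r² = 65/4 = 16.25.
Diameter = 2r = 2√(16.25) ≈ 8.062.

8.062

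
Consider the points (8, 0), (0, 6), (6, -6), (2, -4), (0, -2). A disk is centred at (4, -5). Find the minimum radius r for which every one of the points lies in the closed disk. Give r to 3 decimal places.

11.705

The required radius is the distance from (4, -5) to the farthest point.
Squared distances: 41, 137, 5, 5, 25.
Maximum is 137, attained at (0, 6).
r = √137 ≈ 11.705.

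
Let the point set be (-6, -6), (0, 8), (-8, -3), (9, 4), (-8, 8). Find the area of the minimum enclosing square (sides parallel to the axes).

The bounding box has width 17 and height 14.
An axis-aligned square enclosing the set must have side ≥ max(width, height).
So the minimum side is max(17, 14) = 17.
Area = 17² = 289.

289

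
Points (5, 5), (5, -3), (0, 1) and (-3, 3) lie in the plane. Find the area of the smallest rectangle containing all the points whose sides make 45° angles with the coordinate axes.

70

In coordinates u = x + y, v = x − y the rectangle is axis-aligned; the map (x,y)→(u,v) scales areas by 2.
u-values: 10, 2, 1, 0; range = 10 − 0 = 10.
v-values: 0, 8, -1, -6; range = 8 − (-6) = 14.
Area = (10 × 14) / 2 = 70.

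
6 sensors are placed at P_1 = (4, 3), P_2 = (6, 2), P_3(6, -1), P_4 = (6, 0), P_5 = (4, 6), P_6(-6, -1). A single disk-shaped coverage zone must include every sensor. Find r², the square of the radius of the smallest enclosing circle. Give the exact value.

By Welzl's lemma the MEC is supported by two points (diametrically opposite) or three points (on a circumcircle).
The minimum enclosing circle is determined by three boundary points: P_3, P_5, P_6.
Their circumcentre is (0, 15/14) with r² = 7897/196.
The farthest remaining point P_4 is at distance² 7281/196 ≤ 7897/196.

7897/196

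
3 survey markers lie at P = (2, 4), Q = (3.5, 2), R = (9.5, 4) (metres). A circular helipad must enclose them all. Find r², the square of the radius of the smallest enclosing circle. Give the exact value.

14.0625

Side lengths²: PQ² = 6.25, PR² = 56.25, QR² = 40.
Since PR² = 56.25 ≥ 40 + 6.25 = 46.25, the angle opposite PR is not acute, so the smallest enclosing circle has PR as diameter.
Centre = midpoint of PR = (5.75, 4), r² = 56.25/4 = 14.0625.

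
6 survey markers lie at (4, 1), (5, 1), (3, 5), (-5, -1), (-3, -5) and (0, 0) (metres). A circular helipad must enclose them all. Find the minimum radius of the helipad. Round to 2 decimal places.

5.83

The minimum enclosing circle of a finite set is fixed by two of the points (as a diameter) or three (as a circumcircle).
The farthest pair is (3, 5)–(-3, -5) with squared distance 136. The circle on this segment as diameter has centre (0, 0) and r² = 136/4 = 34.
Check (4, 1): distance² to centre = 17 ≤ 34, so it lies inside.
All remaining points lie in this disk, and no smaller disk contains both endpoints, so this is the minimum enclosing circle.
r = √34 ≈ 5.83.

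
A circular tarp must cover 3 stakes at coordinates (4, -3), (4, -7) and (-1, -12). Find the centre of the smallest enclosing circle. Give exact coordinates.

Call the three points A, B, C in the order given.
Side lengths²: AB² = 16, AC² = 106, BC² = 50.
Since AC² = 106 ≥ 50 + 16 = 66, the angle opposite AC is not acute, so the smallest enclosing circle has AC as diameter.
Centre = midpoint of AC = (1.5, -7.5), r² = 106/4 = 26.5.
Centre = (1.5, -7.5).

(1.5, -7.5)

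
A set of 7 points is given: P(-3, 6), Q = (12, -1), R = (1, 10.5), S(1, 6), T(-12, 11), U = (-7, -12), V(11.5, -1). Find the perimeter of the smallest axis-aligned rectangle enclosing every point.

94

Width = max x − min x = 12 − (-12) = 24.
Height = max y − min y = 11 − (-12) = 23.
Perimeter = 2(24 + 23) = 94.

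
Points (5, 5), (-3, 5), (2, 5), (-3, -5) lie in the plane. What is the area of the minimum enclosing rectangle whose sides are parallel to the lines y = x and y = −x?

In coordinates u = x + y, v = x − y the rectangle is axis-aligned; the map (x,y)→(u,v) scales areas by 2.
u-values: 10, 2, 7, -8; range = 10 − (-8) = 18.
v-values: 0, -8, -3, 2; range = 2 − (-8) = 10.
Area = (18 × 10) / 2 = 90.

90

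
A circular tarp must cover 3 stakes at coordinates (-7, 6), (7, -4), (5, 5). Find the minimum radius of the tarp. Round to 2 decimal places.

8.60

Call the three points A, B, C in the order given.
Side lengths²: AB² = 296, AC² = 145, BC² = 85.
Since AB² = 296 ≥ 145 + 85 = 230, the angle opposite AB is not acute, so the smallest enclosing circle has AB as diameter.
Centre = midpoint of AB = (0, 1), r² = 296/4 = 74.
r = √74 ≈ 8.60.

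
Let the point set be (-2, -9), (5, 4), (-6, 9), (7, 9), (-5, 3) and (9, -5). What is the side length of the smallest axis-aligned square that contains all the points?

18

The bounding box has width 15 and height 18.
An axis-aligned square enclosing the set must have side ≥ max(width, height).
So the minimum side is max(15, 18) = 18.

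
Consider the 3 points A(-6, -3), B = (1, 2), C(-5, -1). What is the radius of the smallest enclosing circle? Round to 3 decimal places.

Side lengths²: AB² = 74, AC² = 5, BC² = 45.
Since AB² = 74 ≥ 45 + 5 = 50, the angle opposite AB is not acute, so the smallest enclosing circle has AB as diameter.
Centre = midpoint of AB = (-2.5, -0.5), r² = 74/4 = 18.5.
r = √(18.5) ≈ 4.301.

4.301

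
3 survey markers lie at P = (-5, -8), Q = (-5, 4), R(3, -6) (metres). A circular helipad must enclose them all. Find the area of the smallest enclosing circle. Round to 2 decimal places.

136.86

Side lengths²: PQ² = 144, PR² = 68, QR² = 164.
Since QR² = 164 < 144 + 68 = 212, the triangle is acute, so the smallest enclosing circle is the circumcircle.
Circumcentre = (-2.25, -2), r² = 43.5625.
Area = π·r² = π·43.5625 ≈ 136.86.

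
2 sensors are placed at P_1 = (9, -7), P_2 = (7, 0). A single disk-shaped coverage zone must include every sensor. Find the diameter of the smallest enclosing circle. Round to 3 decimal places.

The smallest circle enclosing two points has them as diameter endpoints.
Centre = midpoint = (8, -3.5); r² = |P_1P_2|²/4 = 53/4 = 13.25.
Diameter = 2r = 2√(13.25) ≈ 7.280.

7.280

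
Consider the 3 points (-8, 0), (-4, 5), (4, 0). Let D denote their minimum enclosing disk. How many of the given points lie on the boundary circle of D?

Call the three points A, B, C in the order given.
Side lengths²: AB² = 41, AC² = 144, BC² = 89.
Since AC² = 144 ≥ 89 + 41 = 130, the angle opposite AC is not acute, so the smallest enclosing circle has AC as diameter.
Centre = midpoint of AC = (-2, 0), r² = 144/4 = 36.
The points at distance exactly r from the centre are (-8, 0), (4, 0) — 2 points.

2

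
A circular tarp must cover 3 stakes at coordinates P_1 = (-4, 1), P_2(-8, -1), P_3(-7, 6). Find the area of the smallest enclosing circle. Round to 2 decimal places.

39.50

Side lengths²: P_1P_2² = 20, P_1P_3² = 34, P_2P_3² = 50.
Since P_2P_3² = 50 < 34 + 20 = 54, the triangle is acute, so the smallest enclosing circle is the circumcircle.
Circumcentre = (-94/13, 32/13), r² = 2125/169.
Area = π·r² = π·2125/169 ≈ 39.50.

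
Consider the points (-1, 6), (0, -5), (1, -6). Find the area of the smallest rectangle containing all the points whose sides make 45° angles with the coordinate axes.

70

In coordinates u = x + y, v = x − y the rectangle is axis-aligned; the map (x,y)→(u,v) scales areas by 2.
u-values: 5, -5, -5; range = 5 − (-5) = 10.
v-values: -7, 5, 7; range = 7 − (-7) = 14.
Area = (10 × 14) / 2 = 70.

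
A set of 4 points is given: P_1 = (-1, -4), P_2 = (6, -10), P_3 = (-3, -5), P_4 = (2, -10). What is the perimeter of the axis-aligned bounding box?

Width = max x − min x = 6 − (-3) = 9.
Height = max y − min y = -4 − (-10) = 6.
Perimeter = 2(9 + 6) = 30.

30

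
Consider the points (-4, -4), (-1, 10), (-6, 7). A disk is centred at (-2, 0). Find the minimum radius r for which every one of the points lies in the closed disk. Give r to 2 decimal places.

10.05

The required radius is the distance from (-2, 0) to the farthest point.
Squared distances: 20, 101, 65.
Maximum is 101, attained at (-1, 10).
r = √101 ≈ 10.05.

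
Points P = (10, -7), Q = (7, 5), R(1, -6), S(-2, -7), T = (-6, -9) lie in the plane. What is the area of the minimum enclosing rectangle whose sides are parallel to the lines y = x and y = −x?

In coordinates u = x + y, v = x − y the rectangle is axis-aligned; the map (x,y)→(u,v) scales areas by 2.
u-values: 3, 12, -5, -9, -15; range = 12 − (-15) = 27.
v-values: 17, 2, 7, 5, 3; range = 17 − 2 = 15.
Area = (27 × 15) / 2 = 202.5.

202.5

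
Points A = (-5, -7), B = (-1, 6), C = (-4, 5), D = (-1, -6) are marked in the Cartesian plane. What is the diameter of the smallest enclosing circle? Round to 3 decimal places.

13.601

A smallest enclosing disk is always determined by at most three of the input points on its boundary.
The farthest pair is A–B with squared distance 185. The circle on this segment as diameter has centre (-3, -0.5) and r² = 185/4 = 46.25.
Check C: distance² to centre = 31.25 ≤ 46.25, so it lies inside.
All remaining points lie in this disk, and no smaller disk contains both endpoints, so this is the minimum enclosing circle.
Diameter = 2r = 2√(46.25) ≈ 13.601.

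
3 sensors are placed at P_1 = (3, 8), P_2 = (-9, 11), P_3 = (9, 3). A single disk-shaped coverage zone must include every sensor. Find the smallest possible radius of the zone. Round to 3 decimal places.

9.849

Side lengths²: P_1P_2² = 153, P_1P_3² = 61, P_2P_3² = 388.
Since P_2P_3² = 388 ≥ 153 + 61 = 214, the angle opposite P_2P_3 is not acute, so the smallest enclosing circle has P_2P_3 as diameter.
Centre = midpoint of P_2P_3 = (0, 7), r² = 388/4 = 97.
r = √97 ≈ 9.849.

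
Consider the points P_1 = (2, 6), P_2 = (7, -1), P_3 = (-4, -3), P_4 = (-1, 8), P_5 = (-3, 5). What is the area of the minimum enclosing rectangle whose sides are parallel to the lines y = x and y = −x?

In coordinates u = x + y, v = x − y the rectangle is axis-aligned; the map (x,y)→(u,v) scales areas by 2.
u-values: 8, 6, -7, 7, 2; range = 8 − (-7) = 15.
v-values: -4, 8, -1, -9, -8; range = 8 − (-9) = 17.
Area = (15 × 17) / 2 = 127.5.

127.5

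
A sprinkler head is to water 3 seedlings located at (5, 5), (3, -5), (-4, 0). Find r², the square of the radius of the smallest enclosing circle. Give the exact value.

Call the three points A, B, C in the order given.
Side lengths²: AB² = 104, AC² = 106, BC² = 74.
Since AC² = 106 < 104 + 74 = 178, the triangle is acute, so the smallest enclosing circle is the circumcircle.
Circumcentre = (1.625, 0.475), r² = 31.86625.

31.86625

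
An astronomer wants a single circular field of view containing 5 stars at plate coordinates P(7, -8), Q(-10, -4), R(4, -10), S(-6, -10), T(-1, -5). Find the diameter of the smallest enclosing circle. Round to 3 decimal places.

A smallest enclosing disk is always determined by at most three of the input points on its boundary.
The farthest pair is P–Q with squared distance 305. The circle on this segment as diameter has centre (-1.5, -6) and r² = 305/4 = 76.25.
Check R: distance² to centre = 46.25 ≤ 76.25, so it lies inside.
All remaining points lie in this disk, and no smaller disk contains both endpoints, so this is the minimum enclosing circle.
Diameter = 2r = 2√(76.25) ≈ 17.464.

17.464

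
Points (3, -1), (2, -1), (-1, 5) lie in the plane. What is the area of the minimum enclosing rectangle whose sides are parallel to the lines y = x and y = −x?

15

In coordinates u = x + y, v = x − y the rectangle is axis-aligned; the map (x,y)→(u,v) scales areas by 2.
u-values: 2, 1, 4; range = 4 − 1 = 3.
v-values: 4, 3, -6; range = 4 − (-6) = 10.
Area = (3 × 10) / 2 = 15.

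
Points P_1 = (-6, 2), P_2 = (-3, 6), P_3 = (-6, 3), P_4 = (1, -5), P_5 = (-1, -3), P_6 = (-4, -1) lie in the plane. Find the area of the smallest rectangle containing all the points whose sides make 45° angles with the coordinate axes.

In coordinates u = x + y, v = x − y the rectangle is axis-aligned; the map (x,y)→(u,v) scales areas by 2.
u-values: -4, 3, -3, -4, -4, -5; range = 3 − (-5) = 8.
v-values: -8, -9, -9, 6, 2, -3; range = 6 − (-9) = 15.
Area = (8 × 15) / 2 = 60.

60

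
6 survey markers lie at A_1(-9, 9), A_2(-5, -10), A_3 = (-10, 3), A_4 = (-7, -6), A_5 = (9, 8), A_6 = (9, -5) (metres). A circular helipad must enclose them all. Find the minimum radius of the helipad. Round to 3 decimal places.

11.808

The minimum enclosing circle is determined by three boundary points: A_1, A_2, A_5.
Their circumcentre is (-11/26, 23/26) with r² = 3625/26.
The farthest remaining point A_6 is at distance² 3209/26 ≤ 3625/26.
r = √(3625/26) ≈ 11.808.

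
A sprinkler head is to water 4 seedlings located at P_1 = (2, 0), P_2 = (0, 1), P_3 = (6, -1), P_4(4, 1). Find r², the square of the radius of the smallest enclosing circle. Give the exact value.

10

A smallest enclosing disk is always determined by at most three of the input points on its boundary.
The farthest pair is P_2–P_3 with squared distance 40. The circle on this segment as diameter has centre (3, 0) and r² = 40/4 = 10.
Check P_1: distance² to centre = 1 ≤ 10, so it lies inside.
All remaining points lie in this disk, and no smaller disk contains both endpoints, so this is the minimum enclosing circle.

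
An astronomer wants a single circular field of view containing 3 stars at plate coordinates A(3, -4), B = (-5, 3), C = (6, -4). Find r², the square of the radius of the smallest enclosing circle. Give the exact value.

Side lengths²: AB² = 113, AC² = 9, BC² = 170.
Since BC² = 170 ≥ 113 + 9 = 122, the angle opposite BC is not acute, so the smallest enclosing circle has BC as diameter.
Centre = midpoint of BC = (0.5, -0.5), r² = 170/4 = 42.5.

42.5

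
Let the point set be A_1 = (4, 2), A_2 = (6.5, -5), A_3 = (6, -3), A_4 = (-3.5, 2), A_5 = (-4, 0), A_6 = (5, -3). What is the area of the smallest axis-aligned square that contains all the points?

110.25

The bounding box has width 10.5 and height 7.
An axis-aligned square enclosing the set must have side ≥ max(width, height).
So the minimum side is max(10.5, 7) = 10.5.
Area = 10.5² = 110.25.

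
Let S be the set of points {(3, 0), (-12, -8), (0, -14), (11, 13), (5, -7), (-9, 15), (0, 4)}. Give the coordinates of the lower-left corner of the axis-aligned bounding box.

(-12, -14)

x-range [-12, 11], y-range [-14, 15].
The lower-left corner is (-12, -14).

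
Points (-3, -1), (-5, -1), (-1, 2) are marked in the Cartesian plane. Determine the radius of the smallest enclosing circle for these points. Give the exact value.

Call the three points A, B, C in the order given.
Side lengths²: AB² = 4, AC² = 13, BC² = 25.
Since BC² = 25 ≥ 13 + 4 = 17, the angle opposite BC is not acute, so the smallest enclosing circle has BC as diameter.
Centre = midpoint of BC = (-3, 0.5), r² = 25/4 = 6.25.
r = √(6.25) = 2.5.

2.5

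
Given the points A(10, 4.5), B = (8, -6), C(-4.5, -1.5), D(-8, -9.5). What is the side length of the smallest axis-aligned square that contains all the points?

The bounding box has width 18 and height 14.
An axis-aligned square enclosing the set must have side ≥ max(width, height).
So the minimum side is max(18, 14) = 18.

18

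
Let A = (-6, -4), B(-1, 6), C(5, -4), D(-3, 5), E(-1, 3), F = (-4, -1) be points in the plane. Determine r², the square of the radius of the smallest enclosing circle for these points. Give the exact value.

42.5

By Welzl's lemma the MEC is supported by two points (diametrically opposite) or three points (on a circumcircle).
The minimum enclosing circle is determined by three boundary points: A, B, C.
Their circumcentre is (-0.5, -0.5) with r² = 42.5.
The farthest remaining point D is at distance² 36.5 ≤ 42.5.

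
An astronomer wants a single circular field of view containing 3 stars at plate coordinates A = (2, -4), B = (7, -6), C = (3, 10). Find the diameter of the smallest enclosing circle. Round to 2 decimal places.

Side lengths²: AB² = 29, AC² = 197, BC² = 272.
Since BC² = 272 ≥ 197 + 29 = 226, the angle opposite BC is not acute, so the smallest enclosing circle has BC as diameter.
Centre = midpoint of BC = (5, 2), r² = 272/4 = 68.
Diameter = 2r = 2√68 ≈ 16.49.

16.49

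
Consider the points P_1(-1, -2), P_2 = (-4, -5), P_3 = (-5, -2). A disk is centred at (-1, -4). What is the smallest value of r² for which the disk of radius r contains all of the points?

20

The required radius is the distance from (-1, -4) to the farthest point.
Squared distances: 4, 10, 20.
Maximum is 20, attained at P_3.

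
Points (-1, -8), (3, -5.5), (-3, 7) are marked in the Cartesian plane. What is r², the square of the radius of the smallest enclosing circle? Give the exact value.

57.25

Call the three points A, B, C in the order given.
Side lengths²: AB² = 22.25, AC² = 229, BC² = 192.25.
Since AC² = 229 ≥ 192.25 + 22.25 = 214.5, the angle opposite AC is not acute, so the smallest enclosing circle has AC as diameter.
Centre = midpoint of AC = (-2, -0.5), r² = 229/4 = 57.25.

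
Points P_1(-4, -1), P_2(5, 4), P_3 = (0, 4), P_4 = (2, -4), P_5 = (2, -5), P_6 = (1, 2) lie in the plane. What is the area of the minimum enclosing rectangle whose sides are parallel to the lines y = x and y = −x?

77

In coordinates u = x + y, v = x − y the rectangle is axis-aligned; the map (x,y)→(u,v) scales areas by 2.
u-values: -5, 9, 4, -2, -3, 3; range = 9 − (-5) = 14.
v-values: -3, 1, -4, 6, 7, -1; range = 7 − (-4) = 11.
Area = (14 × 11) / 2 = 77.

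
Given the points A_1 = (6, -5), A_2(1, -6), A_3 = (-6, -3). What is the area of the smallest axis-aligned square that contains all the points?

144

The bounding box has width 12 and height 3.
An axis-aligned square enclosing the set must have side ≥ max(width, height).
So the minimum side is max(12, 3) = 12.
Area = 12² = 144.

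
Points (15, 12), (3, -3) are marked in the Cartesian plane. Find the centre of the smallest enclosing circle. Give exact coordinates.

The smallest circle enclosing two points has them as diameter endpoints.
Centre = midpoint = (9, 4.5); r² = |(15, 12)−(3, -3)|²/4 = 369/4 = 92.25.
Centre = (9, 4.5).

(9, 4.5)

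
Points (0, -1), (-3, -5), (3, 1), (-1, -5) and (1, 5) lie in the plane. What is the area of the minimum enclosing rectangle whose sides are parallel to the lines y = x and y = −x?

In coordinates u = x + y, v = x − y the rectangle is axis-aligned; the map (x,y)→(u,v) scales areas by 2.
u-values: -1, -8, 4, -6, 6; range = 6 − (-8) = 14.
v-values: 1, 2, 2, 4, -4; range = 4 − (-4) = 8.
Area = (14 × 8) / 2 = 56.

56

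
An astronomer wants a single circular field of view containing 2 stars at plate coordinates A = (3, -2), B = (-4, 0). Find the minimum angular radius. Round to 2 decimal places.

3.64

The smallest circle enclosing two points has them as diameter endpoints.
Centre = midpoint = (-0.5, -1); r² = |AB|²/4 = 53/4 = 13.25.
r = √(13.25) ≈ 3.64.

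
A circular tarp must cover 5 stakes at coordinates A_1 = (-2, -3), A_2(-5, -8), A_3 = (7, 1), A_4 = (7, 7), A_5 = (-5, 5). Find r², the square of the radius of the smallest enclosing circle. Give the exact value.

By Welzl's lemma the MEC is supported by two points (diametrically opposite) or three points (on a circumcircle).
The farthest pair is A_2–A_4 with squared distance 369. The circle on this segment as diameter has centre (1, -0.5) and r² = 369/4 = 92.25.
Check A_1: distance² to centre = 15.25 ≤ 92.25, so it lies inside.
All remaining points lie in this disk, and no smaller disk contains both endpoints, so this is the minimum enclosing circle.

92.25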